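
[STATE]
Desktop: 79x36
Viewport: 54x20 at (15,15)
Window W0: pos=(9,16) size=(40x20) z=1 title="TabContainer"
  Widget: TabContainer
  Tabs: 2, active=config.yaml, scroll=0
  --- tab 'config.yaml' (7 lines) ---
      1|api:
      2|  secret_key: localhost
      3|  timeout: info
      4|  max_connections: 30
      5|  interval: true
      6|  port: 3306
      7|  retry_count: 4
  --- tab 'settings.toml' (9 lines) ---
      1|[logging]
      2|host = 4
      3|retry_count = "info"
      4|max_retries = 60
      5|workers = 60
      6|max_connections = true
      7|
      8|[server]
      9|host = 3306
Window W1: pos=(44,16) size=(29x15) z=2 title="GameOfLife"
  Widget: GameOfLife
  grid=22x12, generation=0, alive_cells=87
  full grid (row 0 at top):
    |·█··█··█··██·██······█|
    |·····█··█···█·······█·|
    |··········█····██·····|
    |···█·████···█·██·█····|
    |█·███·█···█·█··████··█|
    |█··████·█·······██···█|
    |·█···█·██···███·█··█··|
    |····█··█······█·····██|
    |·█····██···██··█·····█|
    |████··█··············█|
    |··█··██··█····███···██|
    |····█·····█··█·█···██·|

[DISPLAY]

                                                      
━━━━━━━━━━━━━━━━━━━━━━━━━━━━━┏━━━━━━━━━━━━━━━━━━━━━━━━
ontainer                     ┃ GameOfLife             
─────────────────────────────┠────────────────────────
ig.yaml]│ settings.toml      ┃Gen: 0                  
─────────────────────────────┃·····█··█···█·······█·  
                             ┃··········█····██·····  
ret_key: localhost           ┃···█·████···█·██·█····  
eout: info                   ┃█·███·█···█·█··████··█  
_connections: 30             ┃█··████·█·······██···█  
erval: true                  ┃·█···█·██···███·█··█··  
t: 3306                      ┃····█··█······█·····██  
ry_count: 4                  ┃·█····██···██··█·····█  
                             ┃████··█··············█  
                             ┃··█··██··█····███···██  
                             ┗━━━━━━━━━━━━━━━━━━━━━━━━
                                 ┃                    
                                 ┃                    
                                 ┃                    
                                 ┃                    


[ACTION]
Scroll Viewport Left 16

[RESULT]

                                                      
         ┏━━━━━━━━━━━━━━━━━━━━━━━━━━━━━━━━━━┏━━━━━━━━━
         ┃ TabContainer                     ┃ GameOfLi
         ┠──────────────────────────────────┠─────────
         ┃[config.yaml]│ settings.toml      ┃Gen: 0   
         ┃──────────────────────────────────┃·····█··█
         ┃api:                              ┃·········
         ┃  secret_key: localhost           ┃···█·████
         ┃  timeout: info                   ┃█·███·█··
         ┃  max_connections: 30             ┃█··████·█
         ┃  interval: true                  ┃·█···█·██
         ┃  port: 3306                      ┃····█··█·
         ┃  retry_count: 4                  ┃·█····██·
         ┃                                  ┃████··█··
         ┃                                  ┃··█··██··
         ┃                                  ┗━━━━━━━━━
         ┃                                      ┃     
         ┃                                      ┃     
         ┃                                      ┃     
         ┃                                      ┃     


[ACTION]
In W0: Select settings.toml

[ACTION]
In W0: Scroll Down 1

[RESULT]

                                                      
         ┏━━━━━━━━━━━━━━━━━━━━━━━━━━━━━━━━━━┏━━━━━━━━━
         ┃ TabContainer                     ┃ GameOfLi
         ┠──────────────────────────────────┠─────────
         ┃ config.yaml │[settings.toml]     ┃Gen: 0   
         ┃──────────────────────────────────┃·····█··█
         ┃host = 4                          ┃·········
         ┃retry_count = "info"              ┃···█·████
         ┃max_retries = 60                  ┃█·███·█··
         ┃workers = 60                      ┃█··████·█
         ┃max_connections = true            ┃·█···█·██
         ┃                                  ┃····█··█·
         ┃[server]                          ┃·█····██·
         ┃host = 3306                       ┃████··█··
         ┃                                  ┃··█··██··
         ┃                                  ┗━━━━━━━━━
         ┃                                      ┃     
         ┃                                      ┃     
         ┃                                      ┃     
         ┃                                      ┃     


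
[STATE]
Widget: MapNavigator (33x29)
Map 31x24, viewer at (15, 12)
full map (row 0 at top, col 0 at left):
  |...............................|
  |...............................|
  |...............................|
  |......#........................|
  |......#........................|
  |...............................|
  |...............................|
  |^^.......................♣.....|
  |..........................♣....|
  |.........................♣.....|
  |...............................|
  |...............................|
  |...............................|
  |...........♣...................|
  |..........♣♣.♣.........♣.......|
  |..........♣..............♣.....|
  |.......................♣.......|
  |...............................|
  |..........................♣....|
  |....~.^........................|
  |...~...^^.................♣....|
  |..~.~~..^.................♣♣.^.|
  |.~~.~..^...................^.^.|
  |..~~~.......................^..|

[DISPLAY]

                                 
                                 
 ............................... 
 ............................... 
 ............................... 
 ......#........................ 
 ......#........................ 
 ............................... 
 ............................... 
 ^^.......................♣..... 
 ..........................♣.... 
 .........................♣..... 
 ............................... 
 ............................... 
 ...............@............... 
 ...........♣................... 
 ..........♣♣.♣.........♣....... 
 ..........♣..............♣..... 
 .......................♣....... 
 ............................... 
 ..........................♣.... 
 ....~.^........................ 
 ...~...^^.................♣.... 
 ..~.~~..^.................♣♣.^. 
 .~~.~..^...................^.^. 
 ..~~~.......................^.. 
                                 
                                 
                                 


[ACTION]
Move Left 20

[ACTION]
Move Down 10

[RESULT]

                .................
                .................
                .................
                .................
                .................
                ...........♣.....
                ..........♣♣.♣...
                ..........♣......
                .................
                .................
                .................
                ....~.^..........
                ...~...^^........
                ..~.~~..^........
                @~~.~..^.........
                ..~~~............
                                 
                                 
                                 
                                 
                                 
                                 
                                 
                                 
                                 
                                 
                                 
                                 
                                 


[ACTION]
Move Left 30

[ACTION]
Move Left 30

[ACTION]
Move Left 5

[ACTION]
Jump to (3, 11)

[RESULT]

                                 
                                 
                                 
             ....................
             ....................
             ....................
             ......#.............
             ......#.............
             ....................
             ....................
             ^^..................
             ....................
             ....................
             ....................
             ...@................
             ....................
             ...........♣........
             ..........♣♣.♣......
             ..........♣.........
             ....................
             ....................
             ....................
             ....~.^.............
             ...~...^^...........
             ..~.~~..^...........
             .~~.~..^............
             ..~~~...............
                                 
                                 


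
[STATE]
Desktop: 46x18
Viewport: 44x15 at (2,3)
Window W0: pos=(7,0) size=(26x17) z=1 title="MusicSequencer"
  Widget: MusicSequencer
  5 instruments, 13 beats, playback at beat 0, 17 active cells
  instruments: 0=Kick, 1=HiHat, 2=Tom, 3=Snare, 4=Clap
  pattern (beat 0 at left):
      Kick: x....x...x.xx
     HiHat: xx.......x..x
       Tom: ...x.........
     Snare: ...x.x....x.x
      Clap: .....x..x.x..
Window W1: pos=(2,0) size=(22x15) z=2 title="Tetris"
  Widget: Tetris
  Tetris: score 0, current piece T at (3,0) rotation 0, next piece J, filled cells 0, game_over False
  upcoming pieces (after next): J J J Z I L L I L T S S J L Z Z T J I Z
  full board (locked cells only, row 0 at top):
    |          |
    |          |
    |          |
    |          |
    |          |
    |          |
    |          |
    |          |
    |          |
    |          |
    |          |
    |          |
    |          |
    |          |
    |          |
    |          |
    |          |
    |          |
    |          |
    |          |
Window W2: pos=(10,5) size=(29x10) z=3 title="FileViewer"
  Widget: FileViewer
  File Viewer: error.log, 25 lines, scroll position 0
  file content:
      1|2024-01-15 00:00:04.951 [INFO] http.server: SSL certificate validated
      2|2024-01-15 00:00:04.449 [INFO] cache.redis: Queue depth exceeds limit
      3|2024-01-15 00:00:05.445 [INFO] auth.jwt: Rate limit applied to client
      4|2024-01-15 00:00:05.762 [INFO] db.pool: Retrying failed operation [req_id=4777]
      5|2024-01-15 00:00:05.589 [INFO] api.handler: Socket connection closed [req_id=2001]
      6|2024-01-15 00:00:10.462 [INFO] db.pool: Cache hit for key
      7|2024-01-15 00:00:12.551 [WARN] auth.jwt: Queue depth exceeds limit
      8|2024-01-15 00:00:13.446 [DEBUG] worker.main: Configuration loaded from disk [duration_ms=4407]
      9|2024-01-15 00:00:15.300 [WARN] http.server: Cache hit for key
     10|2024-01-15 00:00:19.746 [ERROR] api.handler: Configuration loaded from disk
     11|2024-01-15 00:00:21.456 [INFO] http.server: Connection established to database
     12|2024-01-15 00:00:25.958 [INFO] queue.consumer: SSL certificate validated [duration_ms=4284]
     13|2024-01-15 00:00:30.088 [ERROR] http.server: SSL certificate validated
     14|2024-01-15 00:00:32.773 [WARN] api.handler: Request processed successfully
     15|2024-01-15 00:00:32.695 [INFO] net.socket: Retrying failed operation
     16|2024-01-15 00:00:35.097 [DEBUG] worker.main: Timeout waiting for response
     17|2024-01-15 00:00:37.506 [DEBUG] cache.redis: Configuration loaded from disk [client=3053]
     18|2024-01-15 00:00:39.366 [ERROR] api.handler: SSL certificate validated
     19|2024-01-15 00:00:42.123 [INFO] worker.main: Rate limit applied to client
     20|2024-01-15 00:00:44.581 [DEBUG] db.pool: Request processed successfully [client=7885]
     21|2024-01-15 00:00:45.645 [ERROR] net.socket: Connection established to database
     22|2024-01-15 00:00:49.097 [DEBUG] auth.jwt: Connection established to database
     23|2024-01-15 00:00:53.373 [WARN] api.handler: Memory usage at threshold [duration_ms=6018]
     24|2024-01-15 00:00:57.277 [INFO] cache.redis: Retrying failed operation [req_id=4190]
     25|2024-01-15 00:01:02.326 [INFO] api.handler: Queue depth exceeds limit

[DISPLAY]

┃          │Next:    ┃012     ┃             
┃          │█        ┃·██     ┃             
┃       ┏━━━━━━━━━━━━━━━━━━━━━━━━━━━┓       
┃       ┃ FileViewer                ┃       
┃       ┠───────────────────────────┨       
┃       ┃2024-01-15 00:00:04.951 [I▲┃       
┃       ┃2024-01-15 00:00:04.449 [I█┃       
┃       ┃2024-01-15 00:00:05.445 [I░┃       
┃       ┃2024-01-15 00:00:05.762 [I░┃       
┃       ┃2024-01-15 00:00:05.589 [I░┃       
┃       ┃2024-01-15 00:00:10.462 [I▼┃       
┗━━━━━━━┗━━━━━━━━━━━━━━━━━━━━━━━━━━━┛       
     ┃                        ┃             
     ┗━━━━━━━━━━━━━━━━━━━━━━━━┛             
                                            


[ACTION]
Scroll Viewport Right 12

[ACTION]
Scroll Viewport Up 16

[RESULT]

┏━━━━━━━━━━━━━━━━━━━━┓━━━━━━━━┓             
┃ Tetris             ┃        ┃             
┠────────────────────┨────────┨             
┃          │Next:    ┃012     ┃             
┃          │█        ┃·██     ┃             
┃       ┏━━━━━━━━━━━━━━━━━━━━━━━━━━━┓       
┃       ┃ FileViewer                ┃       
┃       ┠───────────────────────────┨       
┃       ┃2024-01-15 00:00:04.951 [I▲┃       
┃       ┃2024-01-15 00:00:04.449 [I█┃       
┃       ┃2024-01-15 00:00:05.445 [I░┃       
┃       ┃2024-01-15 00:00:05.762 [I░┃       
┃       ┃2024-01-15 00:00:05.589 [I░┃       
┃       ┃2024-01-15 00:00:10.462 [I▼┃       
┗━━━━━━━┗━━━━━━━━━━━━━━━━━━━━━━━━━━━┛       


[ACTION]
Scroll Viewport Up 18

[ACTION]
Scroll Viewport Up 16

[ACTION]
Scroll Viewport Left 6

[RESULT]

  ┏━━━━━━━━━━━━━━━━━━━━┓━━━━━━━━┓           
  ┃ Tetris             ┃        ┃           
  ┠────────────────────┨────────┨           
  ┃          │Next:    ┃012     ┃           
  ┃          │█        ┃·██     ┃           
  ┃       ┏━━━━━━━━━━━━━━━━━━━━━━━━━━━┓     
  ┃       ┃ FileViewer                ┃     
  ┃       ┠───────────────────────────┨     
  ┃       ┃2024-01-15 00:00:04.951 [I▲┃     
  ┃       ┃2024-01-15 00:00:04.449 [I█┃     
  ┃       ┃2024-01-15 00:00:05.445 [I░┃     
  ┃       ┃2024-01-15 00:00:05.762 [I░┃     
  ┃       ┃2024-01-15 00:00:05.589 [I░┃     
  ┃       ┃2024-01-15 00:00:10.462 [I▼┃     
  ┗━━━━━━━┗━━━━━━━━━━━━━━━━━━━━━━━━━━━┛     


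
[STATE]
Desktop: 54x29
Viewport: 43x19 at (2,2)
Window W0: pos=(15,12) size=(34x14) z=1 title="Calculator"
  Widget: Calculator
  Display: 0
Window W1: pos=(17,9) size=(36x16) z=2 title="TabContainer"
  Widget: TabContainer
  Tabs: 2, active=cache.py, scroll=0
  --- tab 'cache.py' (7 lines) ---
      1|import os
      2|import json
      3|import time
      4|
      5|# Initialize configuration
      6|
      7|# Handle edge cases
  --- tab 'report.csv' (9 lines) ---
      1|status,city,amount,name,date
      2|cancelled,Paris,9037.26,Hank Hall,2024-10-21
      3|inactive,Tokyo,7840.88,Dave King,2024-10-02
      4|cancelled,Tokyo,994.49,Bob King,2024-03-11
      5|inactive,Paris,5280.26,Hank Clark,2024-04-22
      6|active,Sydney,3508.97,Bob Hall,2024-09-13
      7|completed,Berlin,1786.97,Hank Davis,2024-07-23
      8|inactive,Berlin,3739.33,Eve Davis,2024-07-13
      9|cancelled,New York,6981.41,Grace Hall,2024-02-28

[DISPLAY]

                                           
                                           
                                           
                                           
                                           
                                           
                                           
               ┏━━━━━━━━━━━━━━━━━━━━━━━━━━━
               ┃ TabContainer              
               ┠───────────────────────────
             ┏━┃[cache.py]│ report.csv     
             ┃ ┃───────────────────────────
             ┠─┃import os                  
             ┃ ┃import json                
             ┃┌┃import time                
             ┃│┃                           
             ┃├┃# Initialize configuration 
             ┃│┃                           
             ┃├┃# Handle edge cases        


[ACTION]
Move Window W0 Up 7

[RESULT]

                                           
                                           
                                           
             ┏━━━━━━━━━━━━━━━━━━━━━━━━━━━━━
             ┃ Calculator                  
             ┠─────────────────────────────
             ┃                             
             ┃┌┏━━━━━━━━━━━━━━━━━━━━━━━━━━━
             ┃│┃ TabContainer              
             ┃├┠───────────────────────────
             ┃│┃[cache.py]│ report.csv     
             ┃├┃───────────────────────────
             ┃│┃import os                  
             ┃├┃import json                
             ┃│┃import time                
             ┃└┃                           
             ┗━┃# Initialize configuration 
               ┃                           
               ┃# Handle edge cases        


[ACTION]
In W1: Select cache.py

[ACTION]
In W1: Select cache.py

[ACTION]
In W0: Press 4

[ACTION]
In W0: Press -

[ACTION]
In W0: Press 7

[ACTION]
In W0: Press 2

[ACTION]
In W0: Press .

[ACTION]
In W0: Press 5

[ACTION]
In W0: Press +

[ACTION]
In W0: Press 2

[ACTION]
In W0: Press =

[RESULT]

                                           
                                           
                                           
             ┏━━━━━━━━━━━━━━━━━━━━━━━━━━━━━
             ┃ Calculator                  
             ┠─────────────────────────────
             ┃                           -6
             ┃┌┏━━━━━━━━━━━━━━━━━━━━━━━━━━━
             ┃│┃ TabContainer              
             ┃├┠───────────────────────────
             ┃│┃[cache.py]│ report.csv     
             ┃├┃───────────────────────────
             ┃│┃import os                  
             ┃├┃import json                
             ┃│┃import time                
             ┃└┃                           
             ┗━┃# Initialize configuration 
               ┃                           
               ┃# Handle edge cases        


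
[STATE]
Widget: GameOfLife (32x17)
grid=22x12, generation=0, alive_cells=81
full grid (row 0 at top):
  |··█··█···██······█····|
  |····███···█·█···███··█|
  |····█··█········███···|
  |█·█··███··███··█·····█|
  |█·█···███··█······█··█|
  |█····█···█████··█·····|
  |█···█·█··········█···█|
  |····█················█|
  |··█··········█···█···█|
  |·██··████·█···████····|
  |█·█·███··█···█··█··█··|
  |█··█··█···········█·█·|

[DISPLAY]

Gen: 0                          
··█··█···██······█····          
····███···█·█···███··█          
····█··█········███···          
█·█··███··███··█·····█          
█·█···███··█······█··█          
█····█···█████··█·····          
█···█·█··········█···█          
····█················█          
··█··········█···█···█          
·██··████·█···████····          
█·█·███··█···█··█··█··          
█··█··█···········█·█·          
                                
                                
                                
                                


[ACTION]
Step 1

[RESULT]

Gen: 1                          
····███··███····███···          
···██·█··███··········          
···██··█··█·█··█··█···          
···█·█····███···█·█···          
█·······█····█········          
█····█··█████····█····          
····█·····███·········          
···█·█··············██          
·███·███······██·█····          
··█·█··███···███·██···          
█·█·█···██····█·█·██··          
·█·██·█············█··          
                                
                                
                                
                                


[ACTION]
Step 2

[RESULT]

Gen: 3                          
·····██·█········█····          
···█··█·█··██···█·█···          
······█·██··█···███···          
···█·····█·███··███···          
········█····██·······          
····██······██········          
····██······█·········          
·····█······█·········          
·····██·····█·█···█···          
···███··█···██·███·█··          
·██··········██····██·          
·██·██············██··          
                                
                                
                                
                                


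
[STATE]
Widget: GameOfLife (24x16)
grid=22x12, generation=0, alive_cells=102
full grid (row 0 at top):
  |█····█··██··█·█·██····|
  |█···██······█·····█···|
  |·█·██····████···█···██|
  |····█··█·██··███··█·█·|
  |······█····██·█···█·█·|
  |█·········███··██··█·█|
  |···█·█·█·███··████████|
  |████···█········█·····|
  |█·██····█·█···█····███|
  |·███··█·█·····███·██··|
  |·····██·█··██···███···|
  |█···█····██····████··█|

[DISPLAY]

Gen: 0                  
█····█··██··█·█·██····  
█···██······█·····█···  
·█·██····████···█···██  
····█··█·██··███··█·█·  
······█····██·█···█·█·  
█·········███··██··█·█  
···█·█·█·███··████████  
████···█········█·····  
█·██····█·█···█····███  
·███··█·█·····███·██··  
·····██·█··██···███···  
█···█····██····████··█  
                        
                        
                        


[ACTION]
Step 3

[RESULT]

Gen: 3                  
···███··········█·····  
··██·█··█········█····  
·····██·██···██·█·····  
···█··█··██···██······  
···█·██·█··█··████████  
····██·█···█··██·██··█  
····█·█·█··█··██······  
██·██·········█·██·█··  
···██···█·█·█·█·█·██··  
········█·██······██··  
██···██·████··██······  
··█···················  
                        
                        
                        


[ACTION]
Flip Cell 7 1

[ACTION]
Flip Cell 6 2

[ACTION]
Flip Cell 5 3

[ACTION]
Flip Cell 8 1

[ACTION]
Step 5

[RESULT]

Gen: 8                  
··█████·██······███···  
·█········█····██·██··  
·██··█····█·█·█·····█·  
·█···█····█·███··██··█  
···██··█··██······██·█  
·██····█·█··········█·  
··█·············██····  
··█·█··········█··█···  
·██··█··········█·█···  
················██·██·  
····██·█·········█·█··  
·······█··········█···  
                        
                        
                        


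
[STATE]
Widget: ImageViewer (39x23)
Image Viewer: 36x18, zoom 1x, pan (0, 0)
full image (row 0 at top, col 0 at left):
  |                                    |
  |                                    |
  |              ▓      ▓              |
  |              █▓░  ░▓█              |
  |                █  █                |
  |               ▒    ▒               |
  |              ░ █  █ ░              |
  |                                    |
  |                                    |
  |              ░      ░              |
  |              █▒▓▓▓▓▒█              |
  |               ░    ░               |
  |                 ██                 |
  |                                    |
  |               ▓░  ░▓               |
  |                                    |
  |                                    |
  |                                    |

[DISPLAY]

                                       
                                       
              ▓      ▓                 
              █▓░  ░▓█                 
                █  █                   
               ▒    ▒                  
              ░ █  █ ░                 
                                       
                                       
              ░      ░                 
              █▒▓▓▓▓▒█                 
               ░    ░                  
                 ██                    
                                       
               ▓░  ░▓                  
                                       
                                       
                                       
                                       
                                       
                                       
                                       
                                       


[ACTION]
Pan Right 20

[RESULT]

                                       
                                       
 ▓                                     
▓█                                     
                                       
▒                                      
 ░                                     
                                       
                                       
 ░                                     
▒█                                     
░                                      
                                       
                                       
▓                                      
                                       
                                       
                                       
                                       
                                       
                                       
                                       
                                       


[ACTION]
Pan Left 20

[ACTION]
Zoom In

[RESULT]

                                       
                                       
                                       
                                       
                            ▓▓         
                            ▓▓         
                            ██▓▓░░    ░
                            ██▓▓░░    ░
                                ██    █
                                ██    █
                              ▒▒       
                              ▒▒       
                            ░░  ██    █
                            ░░  ██    █
                                       
                                       
                                       
                                       
                            ░░         
                            ░░         
                            ██▒▒▓▓▓▓▓▓▓
                            ██▒▒▓▓▓▓▓▓▓
                              ░░       


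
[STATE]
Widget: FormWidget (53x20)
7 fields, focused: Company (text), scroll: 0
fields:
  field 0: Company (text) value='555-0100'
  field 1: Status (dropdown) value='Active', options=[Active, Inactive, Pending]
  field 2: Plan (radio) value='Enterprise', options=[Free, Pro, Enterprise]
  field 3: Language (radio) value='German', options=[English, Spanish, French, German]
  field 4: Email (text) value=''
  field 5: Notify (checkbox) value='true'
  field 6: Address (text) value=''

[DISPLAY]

> Company:    [555-0100                             ]
  Status:     [Active                              ▼]
  Plan:       ( ) Free  ( ) Pro  (●) Enterprise      
  Language:   ( ) English  ( ) Spanish  ( ) French  (
  Email:      [                                     ]
  Notify:     [x]                                    
  Address:    [                                     ]
                                                     
                                                     
                                                     
                                                     
                                                     
                                                     
                                                     
                                                     
                                                     
                                                     
                                                     
                                                     
                                                     


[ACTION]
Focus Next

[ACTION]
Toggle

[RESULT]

  Company:    [555-0100                             ]
> Status:     [Active                              ▼]
  Plan:       ( ) Free  ( ) Pro  (●) Enterprise      
  Language:   ( ) English  ( ) Spanish  ( ) French  (
  Email:      [                                     ]
  Notify:     [x]                                    
  Address:    [                                     ]
                                                     
                                                     
                                                     
                                                     
                                                     
                                                     
                                                     
                                                     
                                                     
                                                     
                                                     
                                                     
                                                     


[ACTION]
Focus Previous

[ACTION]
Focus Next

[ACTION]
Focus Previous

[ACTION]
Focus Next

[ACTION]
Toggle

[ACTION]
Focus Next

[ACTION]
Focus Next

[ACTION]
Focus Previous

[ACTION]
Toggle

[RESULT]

  Company:    [555-0100                             ]
  Status:     [Active                              ▼]
> Plan:       ( ) Free  ( ) Pro  (●) Enterprise      
  Language:   ( ) English  ( ) Spanish  ( ) French  (
  Email:      [                                     ]
  Notify:     [x]                                    
  Address:    [                                     ]
                                                     
                                                     
                                                     
                                                     
                                                     
                                                     
                                                     
                                                     
                                                     
                                                     
                                                     
                                                     
                                                     


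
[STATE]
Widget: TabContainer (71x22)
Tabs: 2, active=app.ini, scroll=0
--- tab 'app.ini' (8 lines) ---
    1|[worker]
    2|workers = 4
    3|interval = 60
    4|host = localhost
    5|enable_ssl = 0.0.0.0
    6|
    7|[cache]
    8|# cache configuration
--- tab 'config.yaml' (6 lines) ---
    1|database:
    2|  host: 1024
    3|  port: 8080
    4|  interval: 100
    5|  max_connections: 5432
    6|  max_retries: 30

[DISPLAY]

[app.ini]│ config.yaml                                                 
───────────────────────────────────────────────────────────────────────
[worker]                                                               
workers = 4                                                            
interval = 60                                                          
host = localhost                                                       
enable_ssl = 0.0.0.0                                                   
                                                                       
[cache]                                                                
# cache configuration                                                  
                                                                       
                                                                       
                                                                       
                                                                       
                                                                       
                                                                       
                                                                       
                                                                       
                                                                       
                                                                       
                                                                       
                                                                       


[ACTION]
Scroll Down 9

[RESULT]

[app.ini]│ config.yaml                                                 
───────────────────────────────────────────────────────────────────────
# cache configuration                                                  
                                                                       
                                                                       
                                                                       
                                                                       
                                                                       
                                                                       
                                                                       
                                                                       
                                                                       
                                                                       
                                                                       
                                                                       
                                                                       
                                                                       
                                                                       
                                                                       
                                                                       
                                                                       
                                                                       


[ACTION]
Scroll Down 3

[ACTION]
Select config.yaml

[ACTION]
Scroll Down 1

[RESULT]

 app.ini │[config.yaml]                                                
───────────────────────────────────────────────────────────────────────
  host: 1024                                                           
  port: 8080                                                           
  interval: 100                                                        
  max_connections: 5432                                                
  max_retries: 30                                                      
                                                                       
                                                                       
                                                                       
                                                                       
                                                                       
                                                                       
                                                                       
                                                                       
                                                                       
                                                                       
                                                                       
                                                                       
                                                                       
                                                                       
                                                                       
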